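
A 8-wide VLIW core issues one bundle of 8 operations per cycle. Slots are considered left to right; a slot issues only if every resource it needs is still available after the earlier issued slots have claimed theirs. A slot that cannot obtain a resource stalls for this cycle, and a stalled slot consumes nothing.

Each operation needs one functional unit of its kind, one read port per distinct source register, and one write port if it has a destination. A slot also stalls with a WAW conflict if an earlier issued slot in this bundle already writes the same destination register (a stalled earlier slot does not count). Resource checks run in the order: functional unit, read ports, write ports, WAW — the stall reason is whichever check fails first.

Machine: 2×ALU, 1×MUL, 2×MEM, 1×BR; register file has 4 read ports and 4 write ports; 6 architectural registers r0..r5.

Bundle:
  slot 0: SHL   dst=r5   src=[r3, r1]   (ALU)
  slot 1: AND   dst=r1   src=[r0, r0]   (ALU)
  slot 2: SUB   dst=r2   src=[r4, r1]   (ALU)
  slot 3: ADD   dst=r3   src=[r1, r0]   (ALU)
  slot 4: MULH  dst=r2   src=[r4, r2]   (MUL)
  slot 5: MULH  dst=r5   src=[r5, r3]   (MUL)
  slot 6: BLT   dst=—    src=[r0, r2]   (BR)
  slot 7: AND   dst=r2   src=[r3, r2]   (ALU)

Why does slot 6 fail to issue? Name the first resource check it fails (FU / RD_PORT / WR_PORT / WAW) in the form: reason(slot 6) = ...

#0 ALU src=r3,r1 dispatched  <A:1 Mu:1 Ld:2 B:1 rd:2 wr:3>
#1 ALU src=r0,r0 dispatched  <A:0 Mu:1 Ld:2 B:1 rd:1 wr:2>
#2 ALU src=r4,r1 held:FU  <A:0 Mu:1 Ld:2 B:1 rd:1 wr:2>
#3 ALU src=r1,r0 held:FU  <A:0 Mu:1 Ld:2 B:1 rd:1 wr:2>
#4 MUL src=r4,r2 held:RD_PORT  <A:0 Mu:1 Ld:2 B:1 rd:1 wr:2>
#5 MUL src=r5,r3 held:RD_PORT  <A:0 Mu:1 Ld:2 B:1 rd:1 wr:2>
#6 BR src=r0,r2 held:RD_PORT  <A:0 Mu:1 Ld:2 B:1 rd:1 wr:2>
#7 ALU src=r3,r2 held:FU  <A:0 Mu:1 Ld:2 B:1 rd:1 wr:2>

reason(slot 6) = RD_PORT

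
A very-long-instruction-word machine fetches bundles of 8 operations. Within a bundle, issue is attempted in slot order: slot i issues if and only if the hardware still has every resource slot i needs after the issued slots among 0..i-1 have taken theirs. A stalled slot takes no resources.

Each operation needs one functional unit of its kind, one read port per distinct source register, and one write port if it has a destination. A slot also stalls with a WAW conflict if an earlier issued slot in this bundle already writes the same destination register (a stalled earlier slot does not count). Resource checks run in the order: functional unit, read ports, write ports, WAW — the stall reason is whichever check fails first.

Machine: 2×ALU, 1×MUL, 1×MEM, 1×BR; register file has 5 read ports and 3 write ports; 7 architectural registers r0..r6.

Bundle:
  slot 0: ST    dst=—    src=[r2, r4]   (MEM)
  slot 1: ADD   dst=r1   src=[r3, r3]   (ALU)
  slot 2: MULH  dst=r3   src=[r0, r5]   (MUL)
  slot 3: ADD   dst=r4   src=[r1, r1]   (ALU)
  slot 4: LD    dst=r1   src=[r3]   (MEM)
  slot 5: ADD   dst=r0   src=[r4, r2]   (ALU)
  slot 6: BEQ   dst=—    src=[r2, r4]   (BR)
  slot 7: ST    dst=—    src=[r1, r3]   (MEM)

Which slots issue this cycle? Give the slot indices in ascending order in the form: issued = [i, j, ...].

(0) want 1×MEM +2rd +0wr — yes → AL2|MU1|ME0|BR1|rd3|wr3
(1) want 1×ALU +1rd +1wr — yes → AL1|MU1|ME0|BR1|rd2|wr2
(2) want 1×MUL +2rd +1wr — yes → AL1|MU0|ME0|BR1|rd0|wr1
(3) want 1×ALU +1rd +1wr — RD_PORT → AL1|MU0|ME0|BR1|rd0|wr1
(4) want 1×MEM +1rd +1wr — FU → AL1|MU0|ME0|BR1|rd0|wr1
(5) want 1×ALU +2rd +1wr — RD_PORT → AL1|MU0|ME0|BR1|rd0|wr1
(6) want 1×BR +2rd +0wr — RD_PORT → AL1|MU0|ME0|BR1|rd0|wr1
(7) want 1×MEM +2rd +0wr — FU → AL1|MU0|ME0|BR1|rd0|wr1

issued = [0, 1, 2]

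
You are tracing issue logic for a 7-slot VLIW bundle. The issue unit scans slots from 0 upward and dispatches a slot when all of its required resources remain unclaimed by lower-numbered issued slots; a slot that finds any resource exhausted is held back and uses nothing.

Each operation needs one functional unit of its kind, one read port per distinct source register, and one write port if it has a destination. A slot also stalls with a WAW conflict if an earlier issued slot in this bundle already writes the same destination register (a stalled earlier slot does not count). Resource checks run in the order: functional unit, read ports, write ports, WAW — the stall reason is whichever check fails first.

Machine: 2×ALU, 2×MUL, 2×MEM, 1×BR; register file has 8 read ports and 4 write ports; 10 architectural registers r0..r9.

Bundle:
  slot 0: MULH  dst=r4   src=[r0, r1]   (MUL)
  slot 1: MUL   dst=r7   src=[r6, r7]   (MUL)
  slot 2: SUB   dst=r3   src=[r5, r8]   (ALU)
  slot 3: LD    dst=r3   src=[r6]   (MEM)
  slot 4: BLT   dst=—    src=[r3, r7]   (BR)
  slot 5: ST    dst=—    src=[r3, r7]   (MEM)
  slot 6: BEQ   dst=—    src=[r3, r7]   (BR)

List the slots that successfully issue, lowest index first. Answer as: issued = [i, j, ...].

slot 0 (MUL): ISSUE — free A2,Mu1,Ld2,B1 rp6 wp3
slot 1 (MUL): ISSUE — free A2,Mu0,Ld2,B1 rp4 wp2
slot 2 (ALU): ISSUE — free A1,Mu0,Ld2,B1 rp2 wp1
slot 3 (MEM): stall WAW — free A1,Mu0,Ld2,B1 rp2 wp1
slot 4 (BR): ISSUE — free A1,Mu0,Ld2,B0 rp0 wp1
slot 5 (MEM): stall RD_PORT — free A1,Mu0,Ld2,B0 rp0 wp1
slot 6 (BR): stall FU — free A1,Mu0,Ld2,B0 rp0 wp1

issued = [0, 1, 2, 4]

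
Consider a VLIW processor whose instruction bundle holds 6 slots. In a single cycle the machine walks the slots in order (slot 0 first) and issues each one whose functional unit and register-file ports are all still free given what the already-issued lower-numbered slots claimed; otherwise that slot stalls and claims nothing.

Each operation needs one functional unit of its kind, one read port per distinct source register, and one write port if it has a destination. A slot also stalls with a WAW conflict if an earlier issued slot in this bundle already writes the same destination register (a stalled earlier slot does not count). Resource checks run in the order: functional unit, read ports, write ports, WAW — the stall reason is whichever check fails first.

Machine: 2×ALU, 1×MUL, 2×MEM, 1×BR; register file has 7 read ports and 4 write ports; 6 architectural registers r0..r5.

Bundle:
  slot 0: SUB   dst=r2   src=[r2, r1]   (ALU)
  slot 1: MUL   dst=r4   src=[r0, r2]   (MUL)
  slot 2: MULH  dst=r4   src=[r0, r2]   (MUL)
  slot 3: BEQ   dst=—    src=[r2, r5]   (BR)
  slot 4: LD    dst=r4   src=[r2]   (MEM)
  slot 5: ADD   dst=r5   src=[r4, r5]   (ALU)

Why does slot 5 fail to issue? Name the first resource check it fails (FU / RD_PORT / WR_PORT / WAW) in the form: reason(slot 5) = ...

#0 ALU src=r2,r1 dispatched  <A:1 Mu:1 Ld:2 B:1 rd:5 wr:3>
#1 MUL src=r0,r2 dispatched  <A:1 Mu:0 Ld:2 B:1 rd:3 wr:2>
#2 MUL src=r0,r2 held:FU  <A:1 Mu:0 Ld:2 B:1 rd:3 wr:2>
#3 BR src=r2,r5 dispatched  <A:1 Mu:0 Ld:2 B:0 rd:1 wr:2>
#4 MEM src=r2 held:WAW  <A:1 Mu:0 Ld:2 B:0 rd:1 wr:2>
#5 ALU src=r4,r5 held:RD_PORT  <A:1 Mu:0 Ld:2 B:0 rd:1 wr:2>

reason(slot 5) = RD_PORT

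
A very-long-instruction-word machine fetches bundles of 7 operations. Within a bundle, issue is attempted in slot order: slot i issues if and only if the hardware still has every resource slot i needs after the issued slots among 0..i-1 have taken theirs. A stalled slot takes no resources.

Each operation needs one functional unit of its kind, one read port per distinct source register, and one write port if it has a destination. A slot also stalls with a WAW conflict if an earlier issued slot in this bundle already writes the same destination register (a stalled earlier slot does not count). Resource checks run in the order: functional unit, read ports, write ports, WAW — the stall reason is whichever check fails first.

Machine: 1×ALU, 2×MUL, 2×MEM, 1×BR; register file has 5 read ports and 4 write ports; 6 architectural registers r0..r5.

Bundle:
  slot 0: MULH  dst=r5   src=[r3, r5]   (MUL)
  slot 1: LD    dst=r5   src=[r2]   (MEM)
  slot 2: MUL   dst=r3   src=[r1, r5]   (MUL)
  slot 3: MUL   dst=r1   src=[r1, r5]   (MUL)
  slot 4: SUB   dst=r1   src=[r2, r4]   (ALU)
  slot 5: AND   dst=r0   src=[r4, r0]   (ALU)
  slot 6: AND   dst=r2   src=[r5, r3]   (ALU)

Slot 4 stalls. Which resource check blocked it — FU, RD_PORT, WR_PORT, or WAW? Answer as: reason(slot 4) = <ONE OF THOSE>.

[0] MUL needs rd=2 wr=1: ok; after: ALU=1 MUL=1 MEM=2 BR=1, R=3, W=3
[1] MEM needs rd=1 wr=1: WAW; after: ALU=1 MUL=1 MEM=2 BR=1, R=3, W=3
[2] MUL needs rd=2 wr=1: ok; after: ALU=1 MUL=0 MEM=2 BR=1, R=1, W=2
[3] MUL needs rd=2 wr=1: FU; after: ALU=1 MUL=0 MEM=2 BR=1, R=1, W=2
[4] ALU needs rd=2 wr=1: RD_PORT; after: ALU=1 MUL=0 MEM=2 BR=1, R=1, W=2
[5] ALU needs rd=2 wr=1: RD_PORT; after: ALU=1 MUL=0 MEM=2 BR=1, R=1, W=2
[6] ALU needs rd=2 wr=1: RD_PORT; after: ALU=1 MUL=0 MEM=2 BR=1, R=1, W=2

reason(slot 4) = RD_PORT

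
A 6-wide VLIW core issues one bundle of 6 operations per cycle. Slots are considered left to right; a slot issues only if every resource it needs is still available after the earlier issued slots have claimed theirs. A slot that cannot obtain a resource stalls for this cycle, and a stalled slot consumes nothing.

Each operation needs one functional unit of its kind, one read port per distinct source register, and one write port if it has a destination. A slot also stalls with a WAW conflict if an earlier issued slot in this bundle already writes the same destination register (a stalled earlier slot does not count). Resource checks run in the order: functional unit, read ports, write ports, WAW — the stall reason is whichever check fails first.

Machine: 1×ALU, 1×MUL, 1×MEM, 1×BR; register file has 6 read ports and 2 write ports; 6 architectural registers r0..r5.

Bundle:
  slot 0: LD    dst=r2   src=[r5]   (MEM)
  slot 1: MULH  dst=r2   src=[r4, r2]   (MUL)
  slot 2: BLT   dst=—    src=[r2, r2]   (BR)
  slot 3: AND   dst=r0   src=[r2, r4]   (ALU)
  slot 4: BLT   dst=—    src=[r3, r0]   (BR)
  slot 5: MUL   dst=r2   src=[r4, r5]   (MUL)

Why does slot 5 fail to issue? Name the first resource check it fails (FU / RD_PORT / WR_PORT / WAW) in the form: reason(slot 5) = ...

slot 0 (MEM): ISSUE — free A1,Mu1,Ld0,B1 rp5 wp1
slot 1 (MUL): stall WAW — free A1,Mu1,Ld0,B1 rp5 wp1
slot 2 (BR): ISSUE — free A1,Mu1,Ld0,B0 rp4 wp1
slot 3 (ALU): ISSUE — free A0,Mu1,Ld0,B0 rp2 wp0
slot 4 (BR): stall FU — free A0,Mu1,Ld0,B0 rp2 wp0
slot 5 (MUL): stall WR_PORT — free A0,Mu1,Ld0,B0 rp2 wp0

reason(slot 5) = WR_PORT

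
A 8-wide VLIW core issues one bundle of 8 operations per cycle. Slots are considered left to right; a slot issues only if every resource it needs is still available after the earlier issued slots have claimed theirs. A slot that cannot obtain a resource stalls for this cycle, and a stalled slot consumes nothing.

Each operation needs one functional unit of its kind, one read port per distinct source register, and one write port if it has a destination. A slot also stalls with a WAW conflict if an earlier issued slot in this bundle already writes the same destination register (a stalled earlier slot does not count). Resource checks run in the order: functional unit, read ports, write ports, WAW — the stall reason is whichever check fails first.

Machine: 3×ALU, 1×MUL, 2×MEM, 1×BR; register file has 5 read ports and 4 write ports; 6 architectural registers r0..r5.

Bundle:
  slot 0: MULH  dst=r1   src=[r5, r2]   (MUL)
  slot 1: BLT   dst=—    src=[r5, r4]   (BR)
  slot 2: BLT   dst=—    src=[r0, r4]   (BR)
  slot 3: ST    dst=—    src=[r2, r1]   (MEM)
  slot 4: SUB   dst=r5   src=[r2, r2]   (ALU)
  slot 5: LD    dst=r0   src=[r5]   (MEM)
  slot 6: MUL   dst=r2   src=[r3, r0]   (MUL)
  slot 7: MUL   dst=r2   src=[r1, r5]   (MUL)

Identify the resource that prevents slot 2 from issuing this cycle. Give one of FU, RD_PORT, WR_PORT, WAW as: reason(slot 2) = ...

reason(slot 2) = FU

#0 MUL src=r5,r2 dispatched  <A:3 Mu:0 Ld:2 B:1 rd:3 wr:3>
#1 BR src=r5,r4 dispatched  <A:3 Mu:0 Ld:2 B:0 rd:1 wr:3>
#2 BR src=r0,r4 held:FU  <A:3 Mu:0 Ld:2 B:0 rd:1 wr:3>
#3 MEM src=r2,r1 held:RD_PORT  <A:3 Mu:0 Ld:2 B:0 rd:1 wr:3>
#4 ALU src=r2,r2 dispatched  <A:2 Mu:0 Ld:2 B:0 rd:0 wr:2>
#5 MEM src=r5 held:RD_PORT  <A:2 Mu:0 Ld:2 B:0 rd:0 wr:2>
#6 MUL src=r3,r0 held:FU  <A:2 Mu:0 Ld:2 B:0 rd:0 wr:2>
#7 MUL src=r1,r5 held:FU  <A:2 Mu:0 Ld:2 B:0 rd:0 wr:2>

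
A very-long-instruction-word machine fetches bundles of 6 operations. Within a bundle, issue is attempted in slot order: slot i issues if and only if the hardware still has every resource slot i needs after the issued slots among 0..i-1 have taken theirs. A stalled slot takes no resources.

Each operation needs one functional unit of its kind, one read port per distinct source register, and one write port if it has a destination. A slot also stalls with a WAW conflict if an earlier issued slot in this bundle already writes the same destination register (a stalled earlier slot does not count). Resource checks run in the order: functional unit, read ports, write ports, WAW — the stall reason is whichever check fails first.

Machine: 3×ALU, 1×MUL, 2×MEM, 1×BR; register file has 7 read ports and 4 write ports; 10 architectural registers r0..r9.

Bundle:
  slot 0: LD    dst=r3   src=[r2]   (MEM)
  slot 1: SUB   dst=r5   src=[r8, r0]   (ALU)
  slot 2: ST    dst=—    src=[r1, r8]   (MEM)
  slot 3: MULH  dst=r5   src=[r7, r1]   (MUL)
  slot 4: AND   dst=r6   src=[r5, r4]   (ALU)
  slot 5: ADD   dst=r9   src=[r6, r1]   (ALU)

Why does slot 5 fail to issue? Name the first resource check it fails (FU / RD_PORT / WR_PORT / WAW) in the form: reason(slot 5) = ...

reason(slot 5) = RD_PORT

  0. MEM→r3 ⇒ go  {3A/1Mu/1Ld/1B | 6r 3w}
  1. ALU→r5 ⇒ go  {2A/1Mu/1Ld/1B | 4r 2w}
  2. MEM ⇒ go  {2A/1Mu/0Ld/1B | 2r 2w}
  3. MUL→r5 ⇒ no(WAW)  {2A/1Mu/0Ld/1B | 2r 2w}
  4. ALU→r6 ⇒ go  {1A/1Mu/0Ld/1B | 0r 1w}
  5. ALU→r9 ⇒ no(RD_PORT)  {1A/1Mu/0Ld/1B | 0r 1w}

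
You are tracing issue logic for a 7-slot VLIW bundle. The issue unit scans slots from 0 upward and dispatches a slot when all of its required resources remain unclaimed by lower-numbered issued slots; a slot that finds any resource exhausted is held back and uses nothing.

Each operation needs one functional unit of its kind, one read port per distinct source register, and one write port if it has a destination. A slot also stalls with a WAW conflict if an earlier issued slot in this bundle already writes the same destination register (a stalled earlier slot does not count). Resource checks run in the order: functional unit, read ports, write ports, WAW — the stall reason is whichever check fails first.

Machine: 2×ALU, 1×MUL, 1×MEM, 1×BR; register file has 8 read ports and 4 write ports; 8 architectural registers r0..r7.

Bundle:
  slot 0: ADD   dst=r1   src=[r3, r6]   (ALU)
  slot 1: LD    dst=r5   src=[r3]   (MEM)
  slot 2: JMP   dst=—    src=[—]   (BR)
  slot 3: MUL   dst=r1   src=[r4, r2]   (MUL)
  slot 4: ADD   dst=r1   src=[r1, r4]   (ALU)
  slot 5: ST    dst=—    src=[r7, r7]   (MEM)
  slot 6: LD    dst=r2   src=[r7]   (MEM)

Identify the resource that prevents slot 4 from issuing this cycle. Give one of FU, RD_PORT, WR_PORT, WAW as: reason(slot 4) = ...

slot 0 (ALU): ISSUE — free A1,Mu1,Ld1,B1 rp6 wp3
slot 1 (MEM): ISSUE — free A1,Mu1,Ld0,B1 rp5 wp2
slot 2 (BR): ISSUE — free A1,Mu1,Ld0,B0 rp5 wp2
slot 3 (MUL): stall WAW — free A1,Mu1,Ld0,B0 rp5 wp2
slot 4 (ALU): stall WAW — free A1,Mu1,Ld0,B0 rp5 wp2
slot 5 (MEM): stall FU — free A1,Mu1,Ld0,B0 rp5 wp2
slot 6 (MEM): stall FU — free A1,Mu1,Ld0,B0 rp5 wp2

reason(slot 4) = WAW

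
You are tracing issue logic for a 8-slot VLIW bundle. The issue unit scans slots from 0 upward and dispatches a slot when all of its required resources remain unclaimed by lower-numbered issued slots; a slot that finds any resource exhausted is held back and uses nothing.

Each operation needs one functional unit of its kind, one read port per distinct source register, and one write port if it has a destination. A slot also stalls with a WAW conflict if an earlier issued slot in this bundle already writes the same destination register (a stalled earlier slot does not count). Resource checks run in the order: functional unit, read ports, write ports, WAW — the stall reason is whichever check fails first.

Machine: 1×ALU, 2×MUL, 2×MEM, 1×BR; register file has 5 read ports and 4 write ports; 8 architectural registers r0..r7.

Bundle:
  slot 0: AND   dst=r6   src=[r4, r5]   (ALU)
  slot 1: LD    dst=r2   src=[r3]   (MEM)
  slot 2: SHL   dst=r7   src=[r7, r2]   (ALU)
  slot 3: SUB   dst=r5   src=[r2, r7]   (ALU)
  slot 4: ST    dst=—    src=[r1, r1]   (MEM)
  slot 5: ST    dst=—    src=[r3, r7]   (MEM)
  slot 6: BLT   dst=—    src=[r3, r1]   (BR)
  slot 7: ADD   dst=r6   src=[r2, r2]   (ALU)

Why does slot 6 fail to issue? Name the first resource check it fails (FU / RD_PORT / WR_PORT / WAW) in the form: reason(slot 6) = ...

slot 0 (ALU): ISSUE — free A0,Mu2,Ld2,B1 rp3 wp3
slot 1 (MEM): ISSUE — free A0,Mu2,Ld1,B1 rp2 wp2
slot 2 (ALU): stall FU — free A0,Mu2,Ld1,B1 rp2 wp2
slot 3 (ALU): stall FU — free A0,Mu2,Ld1,B1 rp2 wp2
slot 4 (MEM): ISSUE — free A0,Mu2,Ld0,B1 rp1 wp2
slot 5 (MEM): stall FU — free A0,Mu2,Ld0,B1 rp1 wp2
slot 6 (BR): stall RD_PORT — free A0,Mu2,Ld0,B1 rp1 wp2
slot 7 (ALU): stall FU — free A0,Mu2,Ld0,B1 rp1 wp2

reason(slot 6) = RD_PORT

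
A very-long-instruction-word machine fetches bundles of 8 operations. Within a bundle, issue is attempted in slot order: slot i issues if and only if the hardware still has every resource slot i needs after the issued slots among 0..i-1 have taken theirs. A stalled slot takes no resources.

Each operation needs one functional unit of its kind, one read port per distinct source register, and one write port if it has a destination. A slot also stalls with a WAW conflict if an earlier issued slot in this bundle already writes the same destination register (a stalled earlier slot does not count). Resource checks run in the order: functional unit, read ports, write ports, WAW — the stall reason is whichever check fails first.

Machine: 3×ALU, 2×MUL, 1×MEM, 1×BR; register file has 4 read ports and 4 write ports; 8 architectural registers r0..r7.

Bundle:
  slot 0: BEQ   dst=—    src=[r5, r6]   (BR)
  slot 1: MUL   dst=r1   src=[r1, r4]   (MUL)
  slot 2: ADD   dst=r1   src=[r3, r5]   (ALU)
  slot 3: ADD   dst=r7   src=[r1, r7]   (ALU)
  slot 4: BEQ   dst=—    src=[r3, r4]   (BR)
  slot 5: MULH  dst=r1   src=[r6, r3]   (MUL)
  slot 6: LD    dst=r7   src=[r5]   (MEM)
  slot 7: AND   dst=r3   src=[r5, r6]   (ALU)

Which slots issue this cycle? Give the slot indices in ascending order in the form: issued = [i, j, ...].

[0] BR needs rd=2 wr=0: ok; after: ALU=3 MUL=2 MEM=1 BR=0, R=2, W=4
[1] MUL needs rd=2 wr=1: ok; after: ALU=3 MUL=1 MEM=1 BR=0, R=0, W=3
[2] ALU needs rd=2 wr=1: RD_PORT; after: ALU=3 MUL=1 MEM=1 BR=0, R=0, W=3
[3] ALU needs rd=2 wr=1: RD_PORT; after: ALU=3 MUL=1 MEM=1 BR=0, R=0, W=3
[4] BR needs rd=2 wr=0: FU; after: ALU=3 MUL=1 MEM=1 BR=0, R=0, W=3
[5] MUL needs rd=2 wr=1: RD_PORT; after: ALU=3 MUL=1 MEM=1 BR=0, R=0, W=3
[6] MEM needs rd=1 wr=1: RD_PORT; after: ALU=3 MUL=1 MEM=1 BR=0, R=0, W=3
[7] ALU needs rd=2 wr=1: RD_PORT; after: ALU=3 MUL=1 MEM=1 BR=0, R=0, W=3

issued = [0, 1]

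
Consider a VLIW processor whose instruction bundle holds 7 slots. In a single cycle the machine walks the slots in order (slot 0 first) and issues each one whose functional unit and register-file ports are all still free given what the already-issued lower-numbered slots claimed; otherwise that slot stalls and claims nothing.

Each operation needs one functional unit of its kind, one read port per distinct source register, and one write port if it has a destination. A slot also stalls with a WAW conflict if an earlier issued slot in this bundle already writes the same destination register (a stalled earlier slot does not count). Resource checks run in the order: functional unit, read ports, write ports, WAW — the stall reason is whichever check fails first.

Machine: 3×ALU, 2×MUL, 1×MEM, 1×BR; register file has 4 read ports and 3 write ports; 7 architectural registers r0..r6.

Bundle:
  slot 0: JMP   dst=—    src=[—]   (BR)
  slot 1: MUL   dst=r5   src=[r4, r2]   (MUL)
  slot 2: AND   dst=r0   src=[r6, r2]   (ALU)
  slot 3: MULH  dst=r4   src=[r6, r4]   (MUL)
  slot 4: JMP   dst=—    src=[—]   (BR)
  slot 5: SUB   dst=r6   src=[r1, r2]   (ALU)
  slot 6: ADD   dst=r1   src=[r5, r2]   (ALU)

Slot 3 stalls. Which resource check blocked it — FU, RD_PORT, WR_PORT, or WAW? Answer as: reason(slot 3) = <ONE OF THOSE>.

reason(slot 3) = RD_PORT

slot 0 (BR): ISSUE — free A3,Mu2,Ld1,B0 rp4 wp3
slot 1 (MUL): ISSUE — free A3,Mu1,Ld1,B0 rp2 wp2
slot 2 (ALU): ISSUE — free A2,Mu1,Ld1,B0 rp0 wp1
slot 3 (MUL): stall RD_PORT — free A2,Mu1,Ld1,B0 rp0 wp1
slot 4 (BR): stall FU — free A2,Mu1,Ld1,B0 rp0 wp1
slot 5 (ALU): stall RD_PORT — free A2,Mu1,Ld1,B0 rp0 wp1
slot 6 (ALU): stall RD_PORT — free A2,Mu1,Ld1,B0 rp0 wp1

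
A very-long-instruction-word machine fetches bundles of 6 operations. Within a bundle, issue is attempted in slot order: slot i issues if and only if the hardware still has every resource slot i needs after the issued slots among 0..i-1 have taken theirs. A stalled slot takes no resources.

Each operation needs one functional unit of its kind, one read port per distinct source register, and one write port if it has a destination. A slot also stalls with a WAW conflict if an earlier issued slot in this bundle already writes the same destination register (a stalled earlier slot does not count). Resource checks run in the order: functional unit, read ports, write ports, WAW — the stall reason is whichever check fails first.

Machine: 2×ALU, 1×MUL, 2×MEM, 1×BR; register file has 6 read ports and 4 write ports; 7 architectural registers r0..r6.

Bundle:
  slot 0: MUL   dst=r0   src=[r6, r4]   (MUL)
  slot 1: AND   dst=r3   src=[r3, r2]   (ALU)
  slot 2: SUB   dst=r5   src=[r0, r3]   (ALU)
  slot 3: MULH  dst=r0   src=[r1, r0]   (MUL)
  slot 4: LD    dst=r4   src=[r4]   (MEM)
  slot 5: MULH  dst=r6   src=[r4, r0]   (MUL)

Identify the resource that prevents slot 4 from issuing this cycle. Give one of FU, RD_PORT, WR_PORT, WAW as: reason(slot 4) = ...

reason(slot 4) = RD_PORT

slot 0 (MUL): ISSUE — free A2,Mu0,Ld2,B1 rp4 wp3
slot 1 (ALU): ISSUE — free A1,Mu0,Ld2,B1 rp2 wp2
slot 2 (ALU): ISSUE — free A0,Mu0,Ld2,B1 rp0 wp1
slot 3 (MUL): stall FU — free A0,Mu0,Ld2,B1 rp0 wp1
slot 4 (MEM): stall RD_PORT — free A0,Mu0,Ld2,B1 rp0 wp1
slot 5 (MUL): stall FU — free A0,Mu0,Ld2,B1 rp0 wp1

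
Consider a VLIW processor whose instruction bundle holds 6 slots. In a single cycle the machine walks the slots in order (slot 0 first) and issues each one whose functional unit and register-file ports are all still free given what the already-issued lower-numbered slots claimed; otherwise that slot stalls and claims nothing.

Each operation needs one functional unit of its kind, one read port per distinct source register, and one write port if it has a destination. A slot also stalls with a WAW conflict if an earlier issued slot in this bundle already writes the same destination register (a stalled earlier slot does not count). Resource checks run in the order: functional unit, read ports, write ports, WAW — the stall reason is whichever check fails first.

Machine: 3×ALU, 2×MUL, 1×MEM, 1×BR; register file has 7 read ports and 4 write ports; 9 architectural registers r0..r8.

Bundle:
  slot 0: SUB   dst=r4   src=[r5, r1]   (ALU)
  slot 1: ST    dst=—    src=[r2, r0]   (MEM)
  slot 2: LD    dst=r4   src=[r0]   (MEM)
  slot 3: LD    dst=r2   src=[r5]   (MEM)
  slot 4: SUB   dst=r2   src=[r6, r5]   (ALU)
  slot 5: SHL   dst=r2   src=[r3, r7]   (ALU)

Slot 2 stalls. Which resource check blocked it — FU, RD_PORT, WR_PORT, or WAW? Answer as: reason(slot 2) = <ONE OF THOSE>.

(0) want 1×ALU +2rd +1wr — yes → AL2|MU2|ME1|BR1|rd5|wr3
(1) want 1×MEM +2rd +0wr — yes → AL2|MU2|ME0|BR1|rd3|wr3
(2) want 1×MEM +1rd +1wr — FU → AL2|MU2|ME0|BR1|rd3|wr3
(3) want 1×MEM +1rd +1wr — FU → AL2|MU2|ME0|BR1|rd3|wr3
(4) want 1×ALU +2rd +1wr — yes → AL1|MU2|ME0|BR1|rd1|wr2
(5) want 1×ALU +2rd +1wr — RD_PORT → AL1|MU2|ME0|BR1|rd1|wr2

reason(slot 2) = FU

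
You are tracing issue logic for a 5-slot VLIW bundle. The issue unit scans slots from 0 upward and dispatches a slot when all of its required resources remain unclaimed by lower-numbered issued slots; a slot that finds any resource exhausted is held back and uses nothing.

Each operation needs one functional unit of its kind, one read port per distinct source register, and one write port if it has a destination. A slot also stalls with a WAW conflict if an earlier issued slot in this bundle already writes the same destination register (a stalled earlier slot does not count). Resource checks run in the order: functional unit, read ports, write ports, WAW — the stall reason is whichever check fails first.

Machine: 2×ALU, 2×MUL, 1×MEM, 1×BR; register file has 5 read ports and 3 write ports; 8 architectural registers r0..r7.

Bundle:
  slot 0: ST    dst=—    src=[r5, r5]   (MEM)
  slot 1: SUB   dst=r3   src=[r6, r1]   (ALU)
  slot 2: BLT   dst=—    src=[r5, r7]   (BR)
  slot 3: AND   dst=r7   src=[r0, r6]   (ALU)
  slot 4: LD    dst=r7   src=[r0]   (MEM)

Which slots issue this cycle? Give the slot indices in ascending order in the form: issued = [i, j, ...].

[0] MEM needs rd=1 wr=0: ok; after: ALU=2 MUL=2 MEM=0 BR=1, R=4, W=3
[1] ALU needs rd=2 wr=1: ok; after: ALU=1 MUL=2 MEM=0 BR=1, R=2, W=2
[2] BR needs rd=2 wr=0: ok; after: ALU=1 MUL=2 MEM=0 BR=0, R=0, W=2
[3] ALU needs rd=2 wr=1: RD_PORT; after: ALU=1 MUL=2 MEM=0 BR=0, R=0, W=2
[4] MEM needs rd=1 wr=1: FU; after: ALU=1 MUL=2 MEM=0 BR=0, R=0, W=2

issued = [0, 1, 2]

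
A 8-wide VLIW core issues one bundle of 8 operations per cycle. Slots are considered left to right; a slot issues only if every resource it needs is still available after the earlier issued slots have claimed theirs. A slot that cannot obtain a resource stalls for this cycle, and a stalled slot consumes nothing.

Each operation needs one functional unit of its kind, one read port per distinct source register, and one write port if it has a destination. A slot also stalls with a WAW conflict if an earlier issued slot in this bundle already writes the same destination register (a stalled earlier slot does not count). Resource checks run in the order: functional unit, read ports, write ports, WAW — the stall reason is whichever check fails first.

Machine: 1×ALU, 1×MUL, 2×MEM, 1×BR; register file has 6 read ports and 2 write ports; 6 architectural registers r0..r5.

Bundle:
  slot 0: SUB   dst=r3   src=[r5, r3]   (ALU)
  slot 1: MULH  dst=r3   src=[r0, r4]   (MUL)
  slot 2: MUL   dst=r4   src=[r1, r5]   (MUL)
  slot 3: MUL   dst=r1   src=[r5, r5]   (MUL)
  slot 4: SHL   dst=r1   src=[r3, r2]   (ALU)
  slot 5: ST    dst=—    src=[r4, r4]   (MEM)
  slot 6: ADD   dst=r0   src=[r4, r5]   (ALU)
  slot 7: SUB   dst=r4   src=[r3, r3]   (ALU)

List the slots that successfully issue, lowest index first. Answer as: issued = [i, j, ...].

issued = [0, 2, 5]

(0) want 1×ALU +2rd +1wr — yes → AL0|MU1|ME2|BR1|rd4|wr1
(1) want 1×MUL +2rd +1wr — WAW → AL0|MU1|ME2|BR1|rd4|wr1
(2) want 1×MUL +2rd +1wr — yes → AL0|MU0|ME2|BR1|rd2|wr0
(3) want 1×MUL +1rd +1wr — FU → AL0|MU0|ME2|BR1|rd2|wr0
(4) want 1×ALU +2rd +1wr — FU → AL0|MU0|ME2|BR1|rd2|wr0
(5) want 1×MEM +1rd +0wr — yes → AL0|MU0|ME1|BR1|rd1|wr0
(6) want 1×ALU +2rd +1wr — FU → AL0|MU0|ME1|BR1|rd1|wr0
(7) want 1×ALU +1rd +1wr — FU → AL0|MU0|ME1|BR1|rd1|wr0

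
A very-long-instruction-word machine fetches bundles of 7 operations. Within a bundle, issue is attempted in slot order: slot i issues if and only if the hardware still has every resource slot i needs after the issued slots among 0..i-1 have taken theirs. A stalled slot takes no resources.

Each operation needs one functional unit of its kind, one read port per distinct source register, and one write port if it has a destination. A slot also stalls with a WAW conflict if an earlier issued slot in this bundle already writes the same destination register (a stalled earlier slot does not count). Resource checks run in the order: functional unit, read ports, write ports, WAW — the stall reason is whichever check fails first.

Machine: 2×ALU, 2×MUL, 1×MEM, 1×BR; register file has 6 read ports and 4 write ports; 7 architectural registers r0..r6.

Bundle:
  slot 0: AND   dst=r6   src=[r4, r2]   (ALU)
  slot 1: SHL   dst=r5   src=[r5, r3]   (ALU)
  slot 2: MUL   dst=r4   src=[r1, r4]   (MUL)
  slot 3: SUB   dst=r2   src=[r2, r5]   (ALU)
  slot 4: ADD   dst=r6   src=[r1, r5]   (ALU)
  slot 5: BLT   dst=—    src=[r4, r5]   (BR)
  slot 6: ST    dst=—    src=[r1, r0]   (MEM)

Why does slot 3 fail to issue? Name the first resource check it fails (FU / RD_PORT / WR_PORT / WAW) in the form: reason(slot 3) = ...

reason(slot 3) = FU

slot 0 (ALU): ISSUE — free A1,Mu2,Ld1,B1 rp4 wp3
slot 1 (ALU): ISSUE — free A0,Mu2,Ld1,B1 rp2 wp2
slot 2 (MUL): ISSUE — free A0,Mu1,Ld1,B1 rp0 wp1
slot 3 (ALU): stall FU — free A0,Mu1,Ld1,B1 rp0 wp1
slot 4 (ALU): stall FU — free A0,Mu1,Ld1,B1 rp0 wp1
slot 5 (BR): stall RD_PORT — free A0,Mu1,Ld1,B1 rp0 wp1
slot 6 (MEM): stall RD_PORT — free A0,Mu1,Ld1,B1 rp0 wp1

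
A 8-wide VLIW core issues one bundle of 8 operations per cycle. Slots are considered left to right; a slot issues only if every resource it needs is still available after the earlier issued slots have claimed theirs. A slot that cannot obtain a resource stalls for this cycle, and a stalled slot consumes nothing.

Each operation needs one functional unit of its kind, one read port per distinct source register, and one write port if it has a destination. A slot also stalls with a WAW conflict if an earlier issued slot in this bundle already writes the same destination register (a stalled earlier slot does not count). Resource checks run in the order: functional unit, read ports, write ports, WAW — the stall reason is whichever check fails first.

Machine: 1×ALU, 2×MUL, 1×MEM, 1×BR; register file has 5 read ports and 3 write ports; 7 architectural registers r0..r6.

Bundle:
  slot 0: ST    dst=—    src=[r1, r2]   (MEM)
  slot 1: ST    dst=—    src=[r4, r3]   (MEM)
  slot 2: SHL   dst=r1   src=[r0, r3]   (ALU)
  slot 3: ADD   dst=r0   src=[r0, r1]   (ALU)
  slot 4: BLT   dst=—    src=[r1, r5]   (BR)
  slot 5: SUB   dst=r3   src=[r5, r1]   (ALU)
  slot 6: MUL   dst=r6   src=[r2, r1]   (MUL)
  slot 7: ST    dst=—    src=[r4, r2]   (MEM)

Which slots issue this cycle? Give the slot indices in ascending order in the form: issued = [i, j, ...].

[0] MEM needs rd=2 wr=0: ok; after: ALU=1 MUL=2 MEM=0 BR=1, R=3, W=3
[1] MEM needs rd=2 wr=0: FU; after: ALU=1 MUL=2 MEM=0 BR=1, R=3, W=3
[2] ALU needs rd=2 wr=1: ok; after: ALU=0 MUL=2 MEM=0 BR=1, R=1, W=2
[3] ALU needs rd=2 wr=1: FU; after: ALU=0 MUL=2 MEM=0 BR=1, R=1, W=2
[4] BR needs rd=2 wr=0: RD_PORT; after: ALU=0 MUL=2 MEM=0 BR=1, R=1, W=2
[5] ALU needs rd=2 wr=1: FU; after: ALU=0 MUL=2 MEM=0 BR=1, R=1, W=2
[6] MUL needs rd=2 wr=1: RD_PORT; after: ALU=0 MUL=2 MEM=0 BR=1, R=1, W=2
[7] MEM needs rd=2 wr=0: FU; after: ALU=0 MUL=2 MEM=0 BR=1, R=1, W=2

issued = [0, 2]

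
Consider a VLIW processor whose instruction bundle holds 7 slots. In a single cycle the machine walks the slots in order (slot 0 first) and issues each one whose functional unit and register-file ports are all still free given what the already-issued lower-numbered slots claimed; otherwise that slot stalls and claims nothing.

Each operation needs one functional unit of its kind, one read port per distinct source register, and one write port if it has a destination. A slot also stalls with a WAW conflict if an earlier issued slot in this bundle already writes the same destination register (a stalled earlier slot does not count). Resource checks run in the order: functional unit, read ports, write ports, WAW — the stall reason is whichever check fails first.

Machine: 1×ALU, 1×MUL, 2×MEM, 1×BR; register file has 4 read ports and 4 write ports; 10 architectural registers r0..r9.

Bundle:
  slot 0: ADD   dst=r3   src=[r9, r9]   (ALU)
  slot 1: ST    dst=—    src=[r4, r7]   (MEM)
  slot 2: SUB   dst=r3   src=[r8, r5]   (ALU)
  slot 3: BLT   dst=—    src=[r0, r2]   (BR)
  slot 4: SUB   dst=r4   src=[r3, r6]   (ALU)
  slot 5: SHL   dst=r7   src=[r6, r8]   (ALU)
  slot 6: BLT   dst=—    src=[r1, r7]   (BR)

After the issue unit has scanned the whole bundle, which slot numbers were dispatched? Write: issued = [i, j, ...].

slot 0 (ALU): ISSUE — free A0,Mu1,Ld2,B1 rp3 wp3
slot 1 (MEM): ISSUE — free A0,Mu1,Ld1,B1 rp1 wp3
slot 2 (ALU): stall FU — free A0,Mu1,Ld1,B1 rp1 wp3
slot 3 (BR): stall RD_PORT — free A0,Mu1,Ld1,B1 rp1 wp3
slot 4 (ALU): stall FU — free A0,Mu1,Ld1,B1 rp1 wp3
slot 5 (ALU): stall FU — free A0,Mu1,Ld1,B1 rp1 wp3
slot 6 (BR): stall RD_PORT — free A0,Mu1,Ld1,B1 rp1 wp3

issued = [0, 1]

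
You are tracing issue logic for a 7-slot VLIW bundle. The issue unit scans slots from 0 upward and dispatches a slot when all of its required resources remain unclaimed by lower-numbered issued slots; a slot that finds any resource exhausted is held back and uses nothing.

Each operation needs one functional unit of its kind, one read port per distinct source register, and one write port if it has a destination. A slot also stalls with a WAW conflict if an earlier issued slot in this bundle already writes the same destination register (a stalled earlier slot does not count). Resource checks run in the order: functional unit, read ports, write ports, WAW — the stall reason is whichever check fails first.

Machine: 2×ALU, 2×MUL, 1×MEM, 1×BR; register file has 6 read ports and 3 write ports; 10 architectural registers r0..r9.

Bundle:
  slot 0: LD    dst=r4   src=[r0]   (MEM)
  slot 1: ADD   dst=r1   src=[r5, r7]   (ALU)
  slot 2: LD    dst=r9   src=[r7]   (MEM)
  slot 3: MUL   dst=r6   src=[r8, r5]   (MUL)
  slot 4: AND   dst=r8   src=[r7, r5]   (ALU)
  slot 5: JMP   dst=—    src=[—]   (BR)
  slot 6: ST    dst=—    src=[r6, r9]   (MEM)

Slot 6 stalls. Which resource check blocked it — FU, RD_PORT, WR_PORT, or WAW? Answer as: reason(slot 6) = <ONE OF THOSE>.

reason(slot 6) = FU

slot 0 (MEM): ISSUE — free A2,Mu2,Ld0,B1 rp5 wp2
slot 1 (ALU): ISSUE — free A1,Mu2,Ld0,B1 rp3 wp1
slot 2 (MEM): stall FU — free A1,Mu2,Ld0,B1 rp3 wp1
slot 3 (MUL): ISSUE — free A1,Mu1,Ld0,B1 rp1 wp0
slot 4 (ALU): stall RD_PORT — free A1,Mu1,Ld0,B1 rp1 wp0
slot 5 (BR): ISSUE — free A1,Mu1,Ld0,B0 rp1 wp0
slot 6 (MEM): stall FU — free A1,Mu1,Ld0,B0 rp1 wp0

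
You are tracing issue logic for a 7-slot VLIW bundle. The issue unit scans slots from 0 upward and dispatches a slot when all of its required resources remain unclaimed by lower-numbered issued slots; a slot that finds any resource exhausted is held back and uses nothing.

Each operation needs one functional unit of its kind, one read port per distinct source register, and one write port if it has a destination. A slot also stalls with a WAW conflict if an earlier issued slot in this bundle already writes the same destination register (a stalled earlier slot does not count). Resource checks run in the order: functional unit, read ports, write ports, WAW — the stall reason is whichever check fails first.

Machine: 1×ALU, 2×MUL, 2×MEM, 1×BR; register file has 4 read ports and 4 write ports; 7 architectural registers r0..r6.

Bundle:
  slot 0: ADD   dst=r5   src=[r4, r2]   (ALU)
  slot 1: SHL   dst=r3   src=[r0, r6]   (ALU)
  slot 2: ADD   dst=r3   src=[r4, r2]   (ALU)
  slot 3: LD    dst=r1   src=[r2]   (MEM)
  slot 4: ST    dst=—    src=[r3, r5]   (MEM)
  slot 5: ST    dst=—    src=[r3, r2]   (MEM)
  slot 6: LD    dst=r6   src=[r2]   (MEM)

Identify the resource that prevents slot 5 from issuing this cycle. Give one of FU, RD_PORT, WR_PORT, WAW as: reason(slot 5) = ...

reason(slot 5) = RD_PORT

[0] ALU needs rd=2 wr=1: ok; after: ALU=0 MUL=2 MEM=2 BR=1, R=2, W=3
[1] ALU needs rd=2 wr=1: FU; after: ALU=0 MUL=2 MEM=2 BR=1, R=2, W=3
[2] ALU needs rd=2 wr=1: FU; after: ALU=0 MUL=2 MEM=2 BR=1, R=2, W=3
[3] MEM needs rd=1 wr=1: ok; after: ALU=0 MUL=2 MEM=1 BR=1, R=1, W=2
[4] MEM needs rd=2 wr=0: RD_PORT; after: ALU=0 MUL=2 MEM=1 BR=1, R=1, W=2
[5] MEM needs rd=2 wr=0: RD_PORT; after: ALU=0 MUL=2 MEM=1 BR=1, R=1, W=2
[6] MEM needs rd=1 wr=1: ok; after: ALU=0 MUL=2 MEM=0 BR=1, R=0, W=1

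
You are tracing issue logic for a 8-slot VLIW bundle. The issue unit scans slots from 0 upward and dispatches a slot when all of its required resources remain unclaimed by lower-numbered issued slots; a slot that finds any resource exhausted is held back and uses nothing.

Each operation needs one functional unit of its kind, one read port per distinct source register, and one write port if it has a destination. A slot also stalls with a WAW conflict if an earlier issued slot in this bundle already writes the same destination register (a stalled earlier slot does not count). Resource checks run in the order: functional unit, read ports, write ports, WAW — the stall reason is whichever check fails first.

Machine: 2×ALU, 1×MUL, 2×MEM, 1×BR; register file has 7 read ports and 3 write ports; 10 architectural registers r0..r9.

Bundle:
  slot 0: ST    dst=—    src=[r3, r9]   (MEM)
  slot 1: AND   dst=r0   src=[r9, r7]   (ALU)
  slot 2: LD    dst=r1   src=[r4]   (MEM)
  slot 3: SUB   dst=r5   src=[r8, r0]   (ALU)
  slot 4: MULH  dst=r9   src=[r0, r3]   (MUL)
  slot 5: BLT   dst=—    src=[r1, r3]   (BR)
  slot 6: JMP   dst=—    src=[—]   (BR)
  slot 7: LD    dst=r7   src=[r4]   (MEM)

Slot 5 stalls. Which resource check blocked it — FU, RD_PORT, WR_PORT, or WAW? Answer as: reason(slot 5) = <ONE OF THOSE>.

reason(slot 5) = RD_PORT

(0) want 1×MEM +2rd +0wr — yes → AL2|MU1|ME1|BR1|rd5|wr3
(1) want 1×ALU +2rd +1wr — yes → AL1|MU1|ME1|BR1|rd3|wr2
(2) want 1×MEM +1rd +1wr — yes → AL1|MU1|ME0|BR1|rd2|wr1
(3) want 1×ALU +2rd +1wr — yes → AL0|MU1|ME0|BR1|rd0|wr0
(4) want 1×MUL +2rd +1wr — RD_PORT → AL0|MU1|ME0|BR1|rd0|wr0
(5) want 1×BR +2rd +0wr — RD_PORT → AL0|MU1|ME0|BR1|rd0|wr0
(6) want 1×BR +0rd +0wr — yes → AL0|MU1|ME0|BR0|rd0|wr0
(7) want 1×MEM +1rd +1wr — FU → AL0|MU1|ME0|BR0|rd0|wr0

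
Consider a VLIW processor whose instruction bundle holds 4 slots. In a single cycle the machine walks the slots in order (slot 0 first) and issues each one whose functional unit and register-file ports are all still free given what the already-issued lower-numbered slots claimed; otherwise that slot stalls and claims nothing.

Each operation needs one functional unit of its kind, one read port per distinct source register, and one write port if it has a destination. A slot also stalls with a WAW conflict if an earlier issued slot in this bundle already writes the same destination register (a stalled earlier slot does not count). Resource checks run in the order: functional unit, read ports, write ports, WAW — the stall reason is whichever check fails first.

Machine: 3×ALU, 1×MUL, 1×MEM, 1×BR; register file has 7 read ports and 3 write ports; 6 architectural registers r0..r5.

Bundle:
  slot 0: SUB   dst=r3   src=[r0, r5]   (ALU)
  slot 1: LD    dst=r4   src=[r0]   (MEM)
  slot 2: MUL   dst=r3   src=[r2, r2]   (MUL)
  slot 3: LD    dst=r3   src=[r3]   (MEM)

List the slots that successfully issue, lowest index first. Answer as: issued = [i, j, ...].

issued = [0, 1]

[0] ALU needs rd=2 wr=1: ok; after: ALU=2 MUL=1 MEM=1 BR=1, R=5, W=2
[1] MEM needs rd=1 wr=1: ok; after: ALU=2 MUL=1 MEM=0 BR=1, R=4, W=1
[2] MUL needs rd=1 wr=1: WAW; after: ALU=2 MUL=1 MEM=0 BR=1, R=4, W=1
[3] MEM needs rd=1 wr=1: FU; after: ALU=2 MUL=1 MEM=0 BR=1, R=4, W=1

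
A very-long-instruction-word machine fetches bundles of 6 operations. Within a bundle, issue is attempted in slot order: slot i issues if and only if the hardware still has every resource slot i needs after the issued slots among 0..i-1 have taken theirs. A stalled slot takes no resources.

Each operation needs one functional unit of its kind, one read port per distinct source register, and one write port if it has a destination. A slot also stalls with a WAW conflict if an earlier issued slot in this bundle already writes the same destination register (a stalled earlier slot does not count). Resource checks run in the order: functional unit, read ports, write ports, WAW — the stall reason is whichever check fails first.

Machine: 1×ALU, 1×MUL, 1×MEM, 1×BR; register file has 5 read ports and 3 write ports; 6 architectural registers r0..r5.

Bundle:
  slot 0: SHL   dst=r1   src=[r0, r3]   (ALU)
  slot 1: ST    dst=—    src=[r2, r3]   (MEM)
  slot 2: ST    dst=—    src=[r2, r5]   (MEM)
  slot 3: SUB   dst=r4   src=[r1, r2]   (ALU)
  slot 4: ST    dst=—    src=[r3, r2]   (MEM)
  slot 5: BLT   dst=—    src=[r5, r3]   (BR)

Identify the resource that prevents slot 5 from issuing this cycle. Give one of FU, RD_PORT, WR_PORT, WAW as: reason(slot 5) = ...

  0. ALU→r1 ⇒ go  {0A/1Mu/1Ld/1B | 3r 2w}
  1. MEM ⇒ go  {0A/1Mu/0Ld/1B | 1r 2w}
  2. MEM ⇒ no(FU)  {0A/1Mu/0Ld/1B | 1r 2w}
  3. ALU→r4 ⇒ no(FU)  {0A/1Mu/0Ld/1B | 1r 2w}
  4. MEM ⇒ no(FU)  {0A/1Mu/0Ld/1B | 1r 2w}
  5. BR ⇒ no(RD_PORT)  {0A/1Mu/0Ld/1B | 1r 2w}

reason(slot 5) = RD_PORT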